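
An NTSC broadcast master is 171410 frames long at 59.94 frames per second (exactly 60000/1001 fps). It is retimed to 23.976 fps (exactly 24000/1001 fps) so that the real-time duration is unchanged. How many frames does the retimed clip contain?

Target frames = source frames × (target rate / source rate) = 171410 × (24000/1001)/(60000/1001) = 171410 × 2/5 = 68564.

68564 frames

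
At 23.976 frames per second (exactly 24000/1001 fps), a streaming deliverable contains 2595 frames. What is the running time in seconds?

Running time = 2595 / (24000/1001) = 108.233125 s.

108.233125 seconds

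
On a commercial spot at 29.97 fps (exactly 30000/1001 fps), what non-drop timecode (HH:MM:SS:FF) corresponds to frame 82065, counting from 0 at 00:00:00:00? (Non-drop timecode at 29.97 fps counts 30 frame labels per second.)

82065 ÷ 30 = 2735 full seconds, remainder 15 frames.
2735 s = 0 h 45 min 35 s.
Timecode: 00:45:35:15.

00:45:35:15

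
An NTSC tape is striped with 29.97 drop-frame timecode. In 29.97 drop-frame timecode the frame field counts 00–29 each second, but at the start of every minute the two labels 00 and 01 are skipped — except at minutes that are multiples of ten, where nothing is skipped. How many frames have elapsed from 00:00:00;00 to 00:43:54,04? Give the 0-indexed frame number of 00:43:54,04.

As if non-drop at 30 labels/s: (0 × 3600 + 43 × 60 + 54) × 30 + 4 = 79024.
Minute boundaries passed: 43; those not divisible by 10: 43 − 4 = 39; dropped labels = 2 × 39 = 78.
Actual frame index = 79024 − 78 = 78946.

78946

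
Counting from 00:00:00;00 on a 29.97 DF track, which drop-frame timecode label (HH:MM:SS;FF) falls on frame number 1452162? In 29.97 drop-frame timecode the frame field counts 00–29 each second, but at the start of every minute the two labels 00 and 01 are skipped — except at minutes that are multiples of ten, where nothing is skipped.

13:27:33;26

Each 10-minute DF block holds 10 × 60 × 30 − 9 × 2 = 17982 frames. 1452162 ÷ 17982 → 80 full blocks, remainder 13602.
Within the partial block the first minute is 1800 frames and each further minute 1798, so 7 further minute boundaries passed. Total skipped labels = 18 × 80 + 2 × 7 = 1454.
Non-drop label index = 1452162 + 1454 = 1453616; at 30 labels/s that is 13:27:33:26, i.e. DF 13:27:33;26.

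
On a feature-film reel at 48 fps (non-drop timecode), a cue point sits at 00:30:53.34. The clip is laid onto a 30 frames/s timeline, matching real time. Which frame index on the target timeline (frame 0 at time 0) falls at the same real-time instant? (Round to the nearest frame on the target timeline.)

frame 55611

Source frame index: (0×3600 + 30×60 + 53) × 48 + 34 = 88978.
Real time: 88978 / (48) = 44489/24 s.
Target frame: (44489/24) × (30) = 222445/4 ≈ 55611.250 → 55611.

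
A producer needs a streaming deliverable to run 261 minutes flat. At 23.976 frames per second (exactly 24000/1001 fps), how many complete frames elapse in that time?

375464 frames

261 min = 15660 s.
Frames = 15660 × 24000/1001 = 375840000/1001 ≈ 375464.5355.
Complete frames: 375464.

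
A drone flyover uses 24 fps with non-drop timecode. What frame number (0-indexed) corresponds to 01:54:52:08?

Total seconds to the label: (1 × 3600 + 54 × 60 + 52) = 6892.
Frame index = 6892 × 24 + 8 = 165416.

165416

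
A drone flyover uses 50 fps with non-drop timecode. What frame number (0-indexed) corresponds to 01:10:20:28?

frame 211028

Total seconds to the label: (1 × 3600 + 10 × 60 + 20) = 4220.
Frame index = 4220 × 50 + 28 = 211028.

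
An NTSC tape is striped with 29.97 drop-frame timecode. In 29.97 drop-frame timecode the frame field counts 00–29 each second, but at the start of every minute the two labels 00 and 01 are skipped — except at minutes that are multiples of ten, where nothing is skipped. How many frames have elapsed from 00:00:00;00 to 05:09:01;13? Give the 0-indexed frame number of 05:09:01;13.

Complete 10-minute blocks: 30, each 17982 frames → 539460.
Remaining 9 whole minutes in the current block: 1800 + 8 × 1798 = 16184 frames.
Within the current minute: 1 × 30 + 13 − 2 = 41 (labels ;00/;01 skipped at this minute). Total = 539460 + 16184 + 41 = 555685.

555685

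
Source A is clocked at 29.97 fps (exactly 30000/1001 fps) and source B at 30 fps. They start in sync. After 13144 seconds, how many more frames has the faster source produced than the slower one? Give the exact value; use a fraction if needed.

394320/1001 frames

A emits 30000/1001 × 13144 = 394320000/1001 frames; B emits 30 × 13144 = 394320.
Difference = 394320/1001 frames (≈ 393.9261); B is ahead of A.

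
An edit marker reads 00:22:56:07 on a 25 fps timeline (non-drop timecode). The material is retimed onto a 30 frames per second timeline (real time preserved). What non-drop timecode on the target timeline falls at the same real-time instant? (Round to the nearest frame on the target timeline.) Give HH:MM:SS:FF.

Source frame index: (0×3600 + 22×60 + 56) × 25 + 7 = 34407.
Real time: 34407 / (25) = 34407/25 s.
Target frame: (34407/25) × (30) = 206442/5 ≈ 41288.400 → 41288.
At 30 labels/s: frame 41288 → 00:22:56:08.

00:22:56:08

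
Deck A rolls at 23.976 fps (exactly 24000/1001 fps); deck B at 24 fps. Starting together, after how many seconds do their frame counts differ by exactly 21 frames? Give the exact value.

875.875 seconds

The gap grows by |24 − 24000/1001| = 24/1001 frames per second.
Time for a 21-frame gap: 21 ÷ (24/1001) = 875.875 s.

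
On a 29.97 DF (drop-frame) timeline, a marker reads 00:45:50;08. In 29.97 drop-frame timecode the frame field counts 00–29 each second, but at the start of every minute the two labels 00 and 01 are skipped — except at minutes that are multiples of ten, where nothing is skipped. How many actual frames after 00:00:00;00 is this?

Complete 10-minute blocks: 4, each 17982 frames → 71928.
Remaining 5 whole minutes in the current block: 1800 + 4 × 1798 = 8992 frames.
Within the current minute: 50 × 30 + 8 − 2 = 1506 (labels ;00/;01 skipped at this minute). Total = 71928 + 8992 + 1506 = 82426.

82426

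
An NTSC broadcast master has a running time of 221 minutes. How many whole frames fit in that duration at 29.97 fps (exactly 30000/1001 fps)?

221 min = 13260 s.
Frames = 13260 × 30000/1001 = 30600000/77 ≈ 397402.5974.
Complete frames: 397402.

397402 frames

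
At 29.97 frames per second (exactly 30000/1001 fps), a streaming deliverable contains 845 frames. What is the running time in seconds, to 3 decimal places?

Running time = 845 × 1001/30000 = 169169/6000 s ≈ 28.195 s.

28.195 seconds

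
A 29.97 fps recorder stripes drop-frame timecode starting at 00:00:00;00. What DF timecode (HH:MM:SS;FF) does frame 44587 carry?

00:24:47;21

Ten DF minutes hold 17982 frames, so frame 44587 lies in block 2 (frames 35964–53945) with 8623 frames into that block.
The block's first minute is 1800 frames and the rest 1798 each; 8623 frames reaches minute 4, so 2 × 18 + 4 × 2 = 44 labels have been skipped so far.
Adding those back, label number 44587 + 44 = 44631 at 30 labels/s is 1487 s + 21 f = 0 h 24 min 47 s frame 21, i.e. 00:24:47;21.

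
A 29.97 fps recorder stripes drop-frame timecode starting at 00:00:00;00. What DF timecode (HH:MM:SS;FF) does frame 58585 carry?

00:32:34;23

Ten DF minutes hold 17982 frames, so frame 58585 lies in block 3 (frames 53946–71927) with 4639 frames into that block.
The block's first minute is 1800 frames and the rest 1798 each; 4639 frames reaches minute 2, so 3 × 18 + 2 × 2 = 58 labels have been skipped so far.
Adding those back, label number 58585 + 58 = 58643 at 30 labels/s is 1954 s + 23 f = 0 h 32 min 34 s frame 23, i.e. 00:32:34;23.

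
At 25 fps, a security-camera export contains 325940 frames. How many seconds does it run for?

Running time = 325940 / (25) = 13037.6 s.

13037.6 seconds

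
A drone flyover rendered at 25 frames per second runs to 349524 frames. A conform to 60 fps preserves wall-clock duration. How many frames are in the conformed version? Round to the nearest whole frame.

838858 frames

Frames at target rate = 349524 × (60) / (25) = 4194288/5 ≈ 838857.600.
Nearest whole frame: 838858.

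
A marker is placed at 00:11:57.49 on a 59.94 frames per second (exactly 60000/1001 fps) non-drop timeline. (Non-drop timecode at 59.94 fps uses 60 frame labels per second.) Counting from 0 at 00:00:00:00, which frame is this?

43069

Total seconds to the label: (0 × 3600 + 11 × 60 + 57) = 717.
Frame index = 717 × 60 + 49 = 43069.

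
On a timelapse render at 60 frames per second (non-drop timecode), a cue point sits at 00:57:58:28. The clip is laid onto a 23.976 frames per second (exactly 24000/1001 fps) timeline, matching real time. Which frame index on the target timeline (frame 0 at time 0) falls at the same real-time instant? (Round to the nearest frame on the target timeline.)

Source frame index: (0×3600 + 57×60 + 58) × 60 + 28 = 208708.
Real time: 208708 / (60) = 52177/15 s.
Target frame: (52177/15) × (24000/1001) = 83483200/1001 ≈ 83399.800 → 83400.

frame 83400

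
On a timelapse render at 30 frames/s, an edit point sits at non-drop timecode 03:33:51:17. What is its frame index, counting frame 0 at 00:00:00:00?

Total seconds to the label: (3 × 3600 + 33 × 60 + 51) = 12831.
Frame index = 12831 × 30 + 17 = 384947.

384947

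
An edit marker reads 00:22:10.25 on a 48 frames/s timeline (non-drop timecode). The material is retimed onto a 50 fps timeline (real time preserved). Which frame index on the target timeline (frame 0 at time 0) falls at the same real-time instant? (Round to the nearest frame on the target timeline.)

Source frame index: (0×3600 + 22×60 + 10) × 48 + 25 = 63865.
Real time: 63865 / (48) = 63865/48 s.
Target frame: (63865/48) × (50) = 1596625/24 ≈ 66526.042 → 66526.

frame 66526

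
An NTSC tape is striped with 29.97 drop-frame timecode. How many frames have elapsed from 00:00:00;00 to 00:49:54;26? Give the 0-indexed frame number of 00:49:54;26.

Complete 10-minute blocks: 4, each 17982 frames → 71928.
Remaining 9 whole minutes in the current block: 1800 + 8 × 1798 = 16184 frames.
Within the current minute: 54 × 30 + 26 − 2 = 1644 (labels ;00/;01 skipped at this minute). Total = 71928 + 16184 + 1644 = 89756.

89756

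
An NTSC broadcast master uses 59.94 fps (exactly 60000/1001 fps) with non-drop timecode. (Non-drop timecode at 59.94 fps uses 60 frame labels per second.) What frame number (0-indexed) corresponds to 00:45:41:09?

Total seconds to the label: (0 × 3600 + 45 × 60 + 41) = 2741.
Frame index = 2741 × 60 + 9 = 164469.

frame 164469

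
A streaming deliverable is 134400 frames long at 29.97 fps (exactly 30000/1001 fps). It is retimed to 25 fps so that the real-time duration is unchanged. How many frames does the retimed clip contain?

112112 frames

Target frames = source frames × (target rate / source rate) = 134400 × (25)/(30000/1001) = 134400 × 1001/1200 = 112112.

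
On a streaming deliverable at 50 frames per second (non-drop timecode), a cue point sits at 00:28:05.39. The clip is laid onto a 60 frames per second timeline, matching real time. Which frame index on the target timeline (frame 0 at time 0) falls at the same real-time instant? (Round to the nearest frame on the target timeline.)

Source frame index: (0×3600 + 28×60 + 5) × 50 + 39 = 84289.
Real time: 84289 / (50) = 84289/50 s.
Target frame: (84289/50) × (60) = 505734/5 ≈ 101146.800 → 101147.

frame 101147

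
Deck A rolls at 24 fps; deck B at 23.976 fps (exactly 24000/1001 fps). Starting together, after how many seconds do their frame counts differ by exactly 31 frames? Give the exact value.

31031/24 seconds

The gap grows by |24000/1001 − 24| = 24/1001 frames per second.
Time for a 31-frame gap: 31 ÷ (24/1001) = 31031/24 s.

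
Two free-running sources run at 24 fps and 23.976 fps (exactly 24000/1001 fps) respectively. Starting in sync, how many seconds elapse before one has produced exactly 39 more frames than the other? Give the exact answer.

The gap grows by |24000/1001 − 24| = 24/1001 frames per second.
Time for a 39-frame gap: 39 ÷ (24/1001) = 1626.625 s.

1626.625 seconds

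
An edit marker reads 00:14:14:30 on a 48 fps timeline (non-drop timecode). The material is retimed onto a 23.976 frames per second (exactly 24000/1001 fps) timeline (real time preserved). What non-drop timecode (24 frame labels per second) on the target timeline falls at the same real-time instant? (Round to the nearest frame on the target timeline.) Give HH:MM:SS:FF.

Source frame index: (0×3600 + 14×60 + 14) × 48 + 30 = 41022.
Real time: 41022 / (48) = 6837/8 s.
Target frame: (6837/8) × (24000/1001) = 20511000/1001 ≈ 20490.509 → 20491.
At 24 labels/s: frame 20491 → 00:14:13:19.

00:14:13:19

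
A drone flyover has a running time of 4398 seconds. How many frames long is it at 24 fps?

105552 frames

Frames = 4398 × 24 = 105552.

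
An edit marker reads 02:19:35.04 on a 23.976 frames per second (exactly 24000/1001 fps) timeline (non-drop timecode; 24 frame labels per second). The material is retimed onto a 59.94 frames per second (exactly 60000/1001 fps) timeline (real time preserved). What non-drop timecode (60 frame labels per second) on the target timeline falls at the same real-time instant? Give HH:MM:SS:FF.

Source frame index: (2×3600 + 19×60 + 35) × 24 + 4 = 201004.
Real time: 201004 / (24000/1001) = 50301251/6000 s.
Target frame: (50301251/6000) × (60000/1001) = 502510.
At 60 labels/s: frame 502510 → 02:19:35:10.

02:19:35:10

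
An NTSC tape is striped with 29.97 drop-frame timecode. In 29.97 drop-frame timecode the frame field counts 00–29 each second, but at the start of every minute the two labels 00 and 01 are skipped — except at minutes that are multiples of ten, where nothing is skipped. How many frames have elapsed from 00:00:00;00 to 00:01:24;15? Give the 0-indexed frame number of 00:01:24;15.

2533

Complete 10-minute blocks: 0, each 17982 frames → 0.
Remaining 1 whole minute in the current block: 1800 + 0 × 1798 = 1800 frames.
Within the current minute: 24 × 30 + 15 − 2 = 733 (labels ;00/;01 skipped at this minute). Total = 0 + 1800 + 733 = 2533.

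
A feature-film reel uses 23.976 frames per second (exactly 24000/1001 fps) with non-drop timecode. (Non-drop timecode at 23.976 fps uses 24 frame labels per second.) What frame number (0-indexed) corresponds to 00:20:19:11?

frame 29267

Total seconds to the label: (0 × 3600 + 20 × 60 + 19) = 1219.
Frame index = 1219 × 24 + 11 = 29267.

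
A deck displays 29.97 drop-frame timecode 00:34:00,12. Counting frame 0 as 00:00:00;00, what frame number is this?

As if non-drop at 30 labels/s: (0 × 3600 + 34 × 60 + 0) × 30 + 12 = 61212.
Minute boundaries passed: 34; those not divisible by 10: 34 − 3 = 31; dropped labels = 2 × 31 = 62.
Actual frame index = 61212 − 62 = 61150.

61150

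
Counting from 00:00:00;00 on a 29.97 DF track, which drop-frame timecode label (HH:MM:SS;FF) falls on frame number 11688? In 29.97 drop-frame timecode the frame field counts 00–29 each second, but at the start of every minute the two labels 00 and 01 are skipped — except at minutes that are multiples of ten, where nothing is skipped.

Ten DF minutes hold 17982 frames, so frame 11688 lies in block 0 (frames 0–17981) with 11688 frames into that block.
The block's first minute is 1800 frames and the rest 1798 each; 11688 frames reaches minute 6, so 0 × 18 + 6 × 2 = 12 labels have been skipped so far.
Adding those back, label number 11688 + 12 = 11700 at 30 labels/s is 390 s + 0 f = 0 h 6 min 30 s frame 0, i.e. 00:06:30;00.

00:06:30;00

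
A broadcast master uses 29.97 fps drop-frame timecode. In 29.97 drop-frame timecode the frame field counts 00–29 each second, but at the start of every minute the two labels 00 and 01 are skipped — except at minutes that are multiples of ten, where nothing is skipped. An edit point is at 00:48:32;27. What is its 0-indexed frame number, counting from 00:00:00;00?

As if non-drop at 30 labels/s: (0 × 3600 + 48 × 60 + 32) × 30 + 27 = 87387.
Minute boundaries passed: 48; those not divisible by 10: 48 − 4 = 44; dropped labels = 2 × 44 = 88.
Actual frame index = 87387 − 88 = 87299.

87299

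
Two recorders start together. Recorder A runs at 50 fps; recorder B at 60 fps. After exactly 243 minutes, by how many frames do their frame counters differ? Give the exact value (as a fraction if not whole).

145800 frames

243 min = 14580 s.
A emits 50 × 14580 = 729000 frames; B emits 60 × 14580 = 874800.
Difference = 145800 frames; B is ahead of A.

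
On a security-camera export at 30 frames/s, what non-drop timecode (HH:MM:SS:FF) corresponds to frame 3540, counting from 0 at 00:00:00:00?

3540 ÷ 30 = 118 full seconds, remainder 0 frames.
118 s = 0 h 1 min 58 s.
Timecode: 00:01:58:00.

00:01:58:00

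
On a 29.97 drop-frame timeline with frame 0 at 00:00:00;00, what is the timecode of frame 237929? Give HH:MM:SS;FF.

02:12:18;27

Ten DF minutes hold 17982 frames, so frame 237929 lies in block 13 (frames 233766–251747) with 4163 frames into that block.
The block's first minute is 1800 frames and the rest 1798 each; 4163 frames reaches minute 2, so 13 × 18 + 2 × 2 = 238 labels have been skipped so far.
Adding those back, label number 237929 + 238 = 238167 at 30 labels/s is 7938 s + 27 f = 2 h 12 min 18 s frame 27, i.e. 02:12:18;27.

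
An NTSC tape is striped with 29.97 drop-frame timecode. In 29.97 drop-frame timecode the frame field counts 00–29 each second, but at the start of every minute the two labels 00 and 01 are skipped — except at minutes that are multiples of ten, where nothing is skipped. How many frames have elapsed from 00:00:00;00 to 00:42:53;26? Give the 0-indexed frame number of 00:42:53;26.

77140

Complete 10-minute blocks: 4, each 17982 frames → 71928.
Remaining 2 whole minutes in the current block: 1800 + 1 × 1798 = 3598 frames.
Within the current minute: 53 × 30 + 26 − 2 = 1614 (labels ;00/;01 skipped at this minute). Total = 71928 + 3598 + 1614 = 77140.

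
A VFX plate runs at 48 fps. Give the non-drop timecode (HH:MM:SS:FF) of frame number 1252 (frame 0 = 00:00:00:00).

00:00:26:04

1252 ÷ 48 = 26 full seconds, remainder 4 frames.
26 s = 0 h 0 min 26 s.
Timecode: 00:00:26:04.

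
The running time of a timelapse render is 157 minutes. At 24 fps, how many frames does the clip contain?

226080 frames

157 min = 9420 s.
Frames = 9420 × 24 = 226080.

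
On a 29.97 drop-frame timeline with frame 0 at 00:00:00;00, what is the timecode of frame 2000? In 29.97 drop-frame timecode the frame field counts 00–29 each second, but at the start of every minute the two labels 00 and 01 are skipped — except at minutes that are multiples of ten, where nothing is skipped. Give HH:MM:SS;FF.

Ten DF minutes hold 17982 frames, so frame 2000 lies in block 0 (frames 0–17981) with 2000 frames into that block.
The block's first minute is 1800 frames and the rest 1798 each; 2000 frames reaches minute 1, so 0 × 18 + 1 × 2 = 2 labels have been skipped so far.
Adding those back, label number 2000 + 2 = 2002 at 30 labels/s is 66 s + 22 f = 0 h 1 min 6 s frame 22, i.e. 00:01:06;22.

00:01:06;22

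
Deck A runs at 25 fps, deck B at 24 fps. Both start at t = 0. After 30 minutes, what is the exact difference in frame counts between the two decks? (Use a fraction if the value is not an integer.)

30 min = 1800 s.
A emits 25 × 1800 = 45000 frames; B emits 24 × 1800 = 43200.
Difference = 1800 frames; B is behind A.

1800 frames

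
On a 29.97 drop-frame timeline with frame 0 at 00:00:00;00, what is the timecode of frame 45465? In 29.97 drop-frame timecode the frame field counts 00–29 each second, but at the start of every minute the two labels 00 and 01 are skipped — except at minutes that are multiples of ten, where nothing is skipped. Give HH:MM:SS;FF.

00:25:17;01

Each 10-minute DF block holds 10 × 60 × 30 − 9 × 2 = 17982 frames. 45465 ÷ 17982 → 2 full blocks, remainder 9501.
Within the partial block the first minute is 1800 frames and each further minute 1798, so 5 further minute boundaries passed. Total skipped labels = 18 × 2 + 2 × 5 = 46.
Non-drop label index = 45465 + 46 = 45511; at 30 labels/s that is 00:25:17:01, i.e. DF 00:25:17;01.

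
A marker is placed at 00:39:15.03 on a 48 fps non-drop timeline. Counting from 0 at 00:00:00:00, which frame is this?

frame 113043

Total seconds to the label: (0 × 3600 + 39 × 60 + 15) = 2355.
Frame index = 2355 × 48 + 3 = 113043.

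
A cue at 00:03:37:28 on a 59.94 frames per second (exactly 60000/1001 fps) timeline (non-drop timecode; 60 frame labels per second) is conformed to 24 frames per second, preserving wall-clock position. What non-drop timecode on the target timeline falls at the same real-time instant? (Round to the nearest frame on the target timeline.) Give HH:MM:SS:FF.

00:03:37:16

Source frame index: (0×3600 + 3×60 + 37) × 60 + 28 = 13048.
Real time: 13048 / (60000/1001) = 1632631/7500 s.
Target frame: (1632631/7500) × (24) = 3265262/625 ≈ 5224.419 → 5224.
At 24 labels/s: frame 5224 → 00:03:37:16.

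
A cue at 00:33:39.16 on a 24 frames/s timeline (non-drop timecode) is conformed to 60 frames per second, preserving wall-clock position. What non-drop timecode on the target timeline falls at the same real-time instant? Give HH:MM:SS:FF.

Source frame index: (0×3600 + 33×60 + 39) × 24 + 16 = 48472.
Real time: 48472 / (24) = 6059/3 s.
Target frame: (6059/3) × (60) = 121180.
At 60 labels/s: frame 121180 → 00:33:39:40.

00:33:39:40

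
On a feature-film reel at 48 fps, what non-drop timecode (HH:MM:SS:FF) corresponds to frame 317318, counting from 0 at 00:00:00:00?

317318 ÷ 48 = 6610 full seconds, remainder 38 frames.
6610 s = 1 h 50 min 10 s.
Timecode: 01:50:10:38.

01:50:10:38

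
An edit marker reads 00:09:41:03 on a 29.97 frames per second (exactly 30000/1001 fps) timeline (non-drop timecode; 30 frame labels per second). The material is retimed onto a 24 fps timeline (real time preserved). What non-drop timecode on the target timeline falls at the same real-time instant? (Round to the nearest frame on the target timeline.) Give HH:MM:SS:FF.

Source frame index: (0×3600 + 9×60 + 41) × 30 + 3 = 17433.
Real time: 17433 / (30000/1001) = 5816811/10000 s.
Target frame: (5816811/10000) × (24) = 17450433/1250 ≈ 13960.346 → 13960.
At 24 labels/s: frame 13960 → 00:09:41:16.

00:09:41:16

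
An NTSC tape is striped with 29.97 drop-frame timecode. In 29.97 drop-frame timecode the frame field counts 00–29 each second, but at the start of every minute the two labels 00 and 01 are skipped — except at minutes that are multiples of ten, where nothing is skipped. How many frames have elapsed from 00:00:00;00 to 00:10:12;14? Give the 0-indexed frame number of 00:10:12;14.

Complete 10-minute blocks: 1, each 17982 frames → 17982.
Remaining 0 whole minutes in the current block: 0 frames.
Within the current minute: 12 × 30 + 14 = 374. Total = 17982 + 0 + 374 = 18356.

18356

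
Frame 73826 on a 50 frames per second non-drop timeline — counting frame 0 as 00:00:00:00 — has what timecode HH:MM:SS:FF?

00:24:36:26

73826 ÷ 50 = 1476 full seconds, remainder 26 frames.
1476 s = 0 h 24 min 36 s.
Timecode: 00:24:36:26.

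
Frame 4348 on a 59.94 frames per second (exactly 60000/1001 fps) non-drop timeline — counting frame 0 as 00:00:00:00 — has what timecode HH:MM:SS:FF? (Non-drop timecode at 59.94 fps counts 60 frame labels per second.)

00:01:12:28

4348 ÷ 60 = 72 full seconds, remainder 28 frames.
72 s = 0 h 1 min 12 s.
Timecode: 00:01:12:28.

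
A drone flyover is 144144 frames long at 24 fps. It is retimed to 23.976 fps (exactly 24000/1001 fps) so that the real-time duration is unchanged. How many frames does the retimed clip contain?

Target frames = source frames × (target rate / source rate) = 144144 × (24000/1001)/(24) = 144144 × 1000/1001 = 144000.

144000 frames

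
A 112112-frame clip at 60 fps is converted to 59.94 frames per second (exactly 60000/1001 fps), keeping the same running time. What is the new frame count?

112000 frames

Target frames = source frames × (target rate / source rate) = 112112 × (60000/1001)/(60) = 112112 × 1000/1001 = 112000.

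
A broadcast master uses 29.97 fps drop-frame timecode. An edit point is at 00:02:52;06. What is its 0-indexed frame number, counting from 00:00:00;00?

Complete 10-minute blocks: 0, each 17982 frames → 0.
Remaining 2 whole minutes in the current block: 1800 + 1 × 1798 = 3598 frames.
Within the current minute: 52 × 30 + 6 − 2 = 1564 (labels ;00/;01 skipped at this minute). Total = 0 + 3598 + 1564 = 5162.

5162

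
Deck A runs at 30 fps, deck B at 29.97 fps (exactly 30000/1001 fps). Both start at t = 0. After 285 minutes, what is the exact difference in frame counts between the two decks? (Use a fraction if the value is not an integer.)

513000/1001 frames

285 min = 17100 s.
A emits 30 × 17100 = 513000 frames; B emits 30000/1001 × 17100 = 513000000/1001.
Difference = 513000/1001 frames (≈ 512.4875); B is behind A.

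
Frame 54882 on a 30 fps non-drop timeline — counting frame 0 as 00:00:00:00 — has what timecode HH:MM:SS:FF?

00:30:29:12

54882 ÷ 30 = 1829 full seconds, remainder 12 frames.
1829 s = 0 h 30 min 29 s.
Timecode: 00:30:29:12.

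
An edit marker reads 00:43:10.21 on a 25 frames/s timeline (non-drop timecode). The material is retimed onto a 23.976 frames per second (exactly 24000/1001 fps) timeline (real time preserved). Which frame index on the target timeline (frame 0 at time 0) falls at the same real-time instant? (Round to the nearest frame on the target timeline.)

Source frame index: (0×3600 + 43×60 + 10) × 25 + 21 = 64771.
Real time: 64771 / (25) = 64771/25 s.
Target frame: (64771/25) × (24000/1001) = 8882880/143 ≈ 62118.042 → 62118.

frame 62118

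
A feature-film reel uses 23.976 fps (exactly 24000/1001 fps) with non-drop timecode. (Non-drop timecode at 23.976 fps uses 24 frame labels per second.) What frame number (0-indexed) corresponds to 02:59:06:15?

Total seconds to the label: (2 × 3600 + 59 × 60 + 6) = 10746.
Frame index = 10746 × 24 + 15 = 257919.

frame 257919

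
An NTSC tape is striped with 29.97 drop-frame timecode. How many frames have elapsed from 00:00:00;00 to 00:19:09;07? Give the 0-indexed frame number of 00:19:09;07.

As if non-drop at 30 labels/s: (0 × 3600 + 19 × 60 + 9) × 30 + 7 = 34477.
Minute boundaries passed: 19; those not divisible by 10: 19 − 1 = 18; dropped labels = 2 × 18 = 36.
Actual frame index = 34477 − 36 = 34441.

34441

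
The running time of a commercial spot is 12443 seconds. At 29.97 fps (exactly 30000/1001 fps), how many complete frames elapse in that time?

Frames = 12443 × 30000/1001 = 373290000/1001 ≈ 372917.0829.
Complete frames: 372917.

372917 frames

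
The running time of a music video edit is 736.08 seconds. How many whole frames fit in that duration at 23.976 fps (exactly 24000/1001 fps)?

17648 frames

Frames = 736.08 × 24000/1001 = 17665920/1001 ≈ 17648.2717.
Complete frames: 17648.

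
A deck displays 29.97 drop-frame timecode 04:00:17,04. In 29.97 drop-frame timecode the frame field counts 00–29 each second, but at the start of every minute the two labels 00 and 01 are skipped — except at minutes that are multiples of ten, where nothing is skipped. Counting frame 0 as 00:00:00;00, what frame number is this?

432082

As if non-drop at 30 labels/s: (4 × 3600 + 0 × 60 + 17) × 30 + 4 = 432514.
Minute boundaries passed: 240; those not divisible by 10: 240 − 24 = 216; dropped labels = 2 × 216 = 432.
Actual frame index = 432514 − 432 = 432082.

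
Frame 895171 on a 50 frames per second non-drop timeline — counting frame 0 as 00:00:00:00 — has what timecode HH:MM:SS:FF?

895171 ÷ 50 = 17903 full seconds, remainder 21 frames.
17903 s = 4 h 58 min 23 s.
Timecode: 04:58:23:21.

04:58:23:21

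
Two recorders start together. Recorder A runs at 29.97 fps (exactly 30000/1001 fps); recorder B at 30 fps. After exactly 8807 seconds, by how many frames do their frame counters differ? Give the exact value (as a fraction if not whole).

264210/1001 frames

A emits 30000/1001 × 8807 = 264210000/1001 frames; B emits 30 × 8807 = 264210.
Difference = 264210/1001 frames (≈ 263.9461); B is ahead of A.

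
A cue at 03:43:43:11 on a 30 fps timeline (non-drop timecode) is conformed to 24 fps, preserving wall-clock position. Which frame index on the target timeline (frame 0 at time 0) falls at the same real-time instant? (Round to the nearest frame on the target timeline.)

frame 322161

Source frame index: (3×3600 + 43×60 + 43) × 30 + 11 = 402701.
Real time: 402701 / (30) = 402701/30 s.
Target frame: (402701/30) × (24) = 1610804/5 ≈ 322160.800 → 322161.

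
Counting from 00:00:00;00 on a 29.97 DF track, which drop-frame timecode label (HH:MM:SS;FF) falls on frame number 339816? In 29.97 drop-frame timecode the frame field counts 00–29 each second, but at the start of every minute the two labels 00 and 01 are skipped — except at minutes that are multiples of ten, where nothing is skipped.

Ten DF minutes hold 17982 frames, so frame 339816 lies in block 18 (frames 323676–341657) with 16140 frames into that block.
The block's first minute is 1800 frames and the rest 1798 each; 16140 frames reaches minute 8, so 18 × 18 + 8 × 2 = 340 labels have been skipped so far.
Adding those back, label number 339816 + 340 = 340156 at 30 labels/s is 11338 s + 16 f = 3 h 8 min 58 s frame 16, i.e. 03:08:58;16.

03:08:58;16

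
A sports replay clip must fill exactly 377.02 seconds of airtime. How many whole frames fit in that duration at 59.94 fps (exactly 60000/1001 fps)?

Frames = 377.02 × 60000/1001 = 3231600/143 ≈ 22598.6014.
Complete frames: 22598.

22598 frames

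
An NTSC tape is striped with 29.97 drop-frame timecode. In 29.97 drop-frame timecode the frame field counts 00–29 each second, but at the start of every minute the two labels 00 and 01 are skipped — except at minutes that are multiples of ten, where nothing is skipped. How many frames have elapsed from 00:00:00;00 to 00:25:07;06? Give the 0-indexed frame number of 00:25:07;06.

45170

As if non-drop at 30 labels/s: (0 × 3600 + 25 × 60 + 7) × 30 + 6 = 45216.
Minute boundaries passed: 25; those not divisible by 10: 25 − 2 = 23; dropped labels = 2 × 23 = 46.
Actual frame index = 45216 − 46 = 45170.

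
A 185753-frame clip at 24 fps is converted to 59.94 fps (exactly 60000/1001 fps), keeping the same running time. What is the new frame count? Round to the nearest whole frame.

Frames at target rate = 185753 × (60000/1001) / (24) = 464382500/1001 ≈ 463918.581.
Nearest whole frame: 463919.

463919 frames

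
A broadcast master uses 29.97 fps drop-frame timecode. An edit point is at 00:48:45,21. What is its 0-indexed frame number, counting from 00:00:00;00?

As if non-drop at 30 labels/s: (0 × 3600 + 48 × 60 + 45) × 30 + 21 = 87771.
Minute boundaries passed: 48; those not divisible by 10: 48 − 4 = 44; dropped labels = 2 × 44 = 88.
Actual frame index = 87771 − 88 = 87683.

87683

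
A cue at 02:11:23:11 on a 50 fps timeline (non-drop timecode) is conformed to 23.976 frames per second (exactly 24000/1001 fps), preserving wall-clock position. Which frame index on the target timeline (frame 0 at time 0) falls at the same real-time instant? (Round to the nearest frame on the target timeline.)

Source frame index: (2×3600 + 11×60 + 23) × 50 + 11 = 394161.
Real time: 394161 / (50) = 394161/50 s.
Target frame: (394161/50) × (24000/1001) = 189197280/1001 ≈ 189008.272 → 189008.

frame 189008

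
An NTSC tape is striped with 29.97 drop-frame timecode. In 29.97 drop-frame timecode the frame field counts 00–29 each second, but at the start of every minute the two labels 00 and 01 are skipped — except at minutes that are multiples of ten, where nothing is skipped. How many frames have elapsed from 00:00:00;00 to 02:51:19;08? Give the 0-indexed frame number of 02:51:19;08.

308070

Complete 10-minute blocks: 17, each 17982 frames → 305694.
Remaining 1 whole minute in the current block: 1800 + 0 × 1798 = 1800 frames.
Within the current minute: 19 × 30 + 8 − 2 = 576 (labels ;00/;01 skipped at this minute). Total = 305694 + 1800 + 576 = 308070.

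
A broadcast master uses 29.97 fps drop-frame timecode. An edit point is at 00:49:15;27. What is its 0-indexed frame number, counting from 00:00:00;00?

Complete 10-minute blocks: 4, each 17982 frames → 71928.
Remaining 9 whole minutes in the current block: 1800 + 8 × 1798 = 16184 frames.
Within the current minute: 15 × 30 + 27 − 2 = 475 (labels ;00/;01 skipped at this minute). Total = 71928 + 16184 + 475 = 88587.

88587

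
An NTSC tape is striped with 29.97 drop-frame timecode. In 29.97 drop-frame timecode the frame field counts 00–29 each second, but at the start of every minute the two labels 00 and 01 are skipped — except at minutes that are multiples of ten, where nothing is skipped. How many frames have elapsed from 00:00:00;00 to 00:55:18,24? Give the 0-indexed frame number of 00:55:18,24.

99464

Complete 10-minute blocks: 5, each 17982 frames → 89910.
Remaining 5 whole minutes in the current block: 1800 + 4 × 1798 = 8992 frames.
Within the current minute: 18 × 30 + 24 − 2 = 562 (labels ;00/;01 skipped at this minute). Total = 89910 + 8992 + 562 = 99464.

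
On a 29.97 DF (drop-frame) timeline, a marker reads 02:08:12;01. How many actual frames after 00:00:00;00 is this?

As if non-drop at 30 labels/s: (2 × 3600 + 8 × 60 + 12) × 30 + 1 = 230761.
Minute boundaries passed: 128; those not divisible by 10: 128 − 12 = 116; dropped labels = 2 × 116 = 232.
Actual frame index = 230761 − 232 = 230529.

230529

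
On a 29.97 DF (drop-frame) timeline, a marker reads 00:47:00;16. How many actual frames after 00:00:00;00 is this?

Complete 10-minute blocks: 4, each 17982 frames → 71928.
Remaining 7 whole minutes in the current block: 1800 + 6 × 1798 = 12588 frames.
Within the current minute: 0 × 30 + 16 − 2 = 14 (labels ;00/;01 skipped at this minute). Total = 71928 + 12588 + 14 = 84530.

84530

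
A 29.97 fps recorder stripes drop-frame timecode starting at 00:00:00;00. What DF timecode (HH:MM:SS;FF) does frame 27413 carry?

Each 10-minute DF block holds 10 × 60 × 30 − 9 × 2 = 17982 frames. 27413 ÷ 17982 → 1 full block, remainder 9431.
Within the partial block the first minute is 1800 frames and each further minute 1798, so 5 further minute boundaries passed. Total skipped labels = 18 × 1 + 2 × 5 = 28.
Non-drop label index = 27413 + 28 = 27441; at 30 labels/s that is 00:15:14:21, i.e. DF 00:15:14;21.

00:15:14;21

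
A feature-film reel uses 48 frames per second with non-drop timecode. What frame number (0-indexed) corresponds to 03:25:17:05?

frame 591221

Total seconds to the label: (3 × 3600 + 25 × 60 + 17) = 12317.
Frame index = 12317 × 48 + 5 = 591221.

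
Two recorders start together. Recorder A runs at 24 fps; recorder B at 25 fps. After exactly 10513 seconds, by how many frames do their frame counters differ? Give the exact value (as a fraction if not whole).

10513 frames

A emits 24 × 10513 = 252312 frames; B emits 25 × 10513 = 262825.
Difference = 10513 frames; B is ahead of A.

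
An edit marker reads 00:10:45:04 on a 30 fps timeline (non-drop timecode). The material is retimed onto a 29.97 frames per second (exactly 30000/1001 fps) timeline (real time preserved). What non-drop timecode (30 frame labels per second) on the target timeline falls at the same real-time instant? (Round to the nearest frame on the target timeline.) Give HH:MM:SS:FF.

00:10:44:15

Source frame index: (0×3600 + 10×60 + 45) × 30 + 4 = 19354.
Real time: 19354 / (30) = 9677/15 s.
Target frame: (9677/15) × (30000/1001) = 19354000/1001 ≈ 19334.665 → 19335.
At 30 labels/s: frame 19335 → 00:10:44:15.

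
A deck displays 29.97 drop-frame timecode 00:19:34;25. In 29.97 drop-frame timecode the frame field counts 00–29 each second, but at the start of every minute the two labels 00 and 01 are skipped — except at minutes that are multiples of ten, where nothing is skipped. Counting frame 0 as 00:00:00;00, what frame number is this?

Complete 10-minute blocks: 1, each 17982 frames → 17982.
Remaining 9 whole minutes in the current block: 1800 + 8 × 1798 = 16184 frames.
Within the current minute: 34 × 30 + 25 − 2 = 1043 (labels ;00/;01 skipped at this minute). Total = 17982 + 16184 + 1043 = 35209.

35209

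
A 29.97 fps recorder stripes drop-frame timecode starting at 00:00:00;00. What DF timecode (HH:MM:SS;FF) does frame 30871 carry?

Ten DF minutes hold 17982 frames, so frame 30871 lies in block 1 (frames 17982–35963) with 12889 frames into that block.
The block's first minute is 1800 frames and the rest 1798 each; 12889 frames reaches minute 7, so 1 × 18 + 7 × 2 = 32 labels have been skipped so far.
Adding those back, label number 30871 + 32 = 30903 at 30 labels/s is 1030 s + 3 f = 0 h 17 min 10 s frame 3, i.e. 00:17:10;03.

00:17:10;03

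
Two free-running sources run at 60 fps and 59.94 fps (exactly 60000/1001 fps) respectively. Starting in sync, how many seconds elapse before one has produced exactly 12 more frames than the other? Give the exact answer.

200.2 seconds

The gap grows by |60000/1001 − 60| = 60/1001 frames per second.
Time for a 12-frame gap: 12 ÷ (60/1001) = 200.2 s.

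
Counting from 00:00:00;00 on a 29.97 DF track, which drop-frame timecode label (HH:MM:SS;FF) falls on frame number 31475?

Ten DF minutes hold 17982 frames, so frame 31475 lies in block 1 (frames 17982–35963) with 13493 frames into that block.
The block's first minute is 1800 frames and the rest 1798 each; 13493 frames reaches minute 7, so 1 × 18 + 7 × 2 = 32 labels have been skipped so far.
Adding those back, label number 31475 + 32 = 31507 at 30 labels/s is 1050 s + 7 f = 0 h 17 min 30 s frame 7, i.e. 00:17:30;07.

00:17:30;07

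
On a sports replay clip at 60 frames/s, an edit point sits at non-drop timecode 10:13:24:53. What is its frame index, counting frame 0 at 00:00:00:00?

2208293

Total seconds to the label: (10 × 3600 + 13 × 60 + 24) = 36804.
Frame index = 36804 × 60 + 53 = 2208293.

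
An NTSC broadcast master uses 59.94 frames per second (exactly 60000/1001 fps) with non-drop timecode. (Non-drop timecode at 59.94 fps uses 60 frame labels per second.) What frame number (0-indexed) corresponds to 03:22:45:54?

Total seconds to the label: (3 × 3600 + 22 × 60 + 45) = 12165.
Frame index = 12165 × 60 + 54 = 729954.

frame 729954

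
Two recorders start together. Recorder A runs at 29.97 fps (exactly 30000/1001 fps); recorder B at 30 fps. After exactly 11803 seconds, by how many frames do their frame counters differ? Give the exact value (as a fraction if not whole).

A emits 30000/1001 × 11803 = 32190000/91 frames; B emits 30 × 11803 = 354090.
Difference = 32190/91 frames (≈ 353.7363); B is ahead of A.

32190/91 frames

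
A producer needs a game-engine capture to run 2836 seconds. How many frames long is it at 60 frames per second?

Frames = 2836 × 60 = 170160.

170160 frames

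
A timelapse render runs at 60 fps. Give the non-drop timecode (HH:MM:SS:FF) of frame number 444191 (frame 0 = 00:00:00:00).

02:03:23:11

444191 ÷ 60 = 7403 full seconds, remainder 11 frames.
7403 s = 2 h 3 min 23 s.
Timecode: 02:03:23:11.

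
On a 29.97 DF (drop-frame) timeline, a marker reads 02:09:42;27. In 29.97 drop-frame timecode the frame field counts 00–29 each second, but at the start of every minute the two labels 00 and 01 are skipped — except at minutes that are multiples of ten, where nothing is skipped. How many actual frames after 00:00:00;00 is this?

As if non-drop at 30 labels/s: (2 × 3600 + 9 × 60 + 42) × 30 + 27 = 233487.
Minute boundaries passed: 129; those not divisible by 10: 129 − 12 = 117; dropped labels = 2 × 117 = 234.
Actual frame index = 233487 − 234 = 233253.

233253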